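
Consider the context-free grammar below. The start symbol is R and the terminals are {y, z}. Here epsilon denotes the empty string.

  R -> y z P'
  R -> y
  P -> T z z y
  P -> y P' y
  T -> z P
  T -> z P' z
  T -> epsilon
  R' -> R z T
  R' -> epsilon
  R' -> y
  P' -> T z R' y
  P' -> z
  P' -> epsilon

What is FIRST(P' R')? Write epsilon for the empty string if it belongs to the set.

{epsilon, y, z}

FIRST(R): from R->y z P' we get {y}; from R->y we get {y}. So FIRST(R) = {y}.
FIRST(T): from T->z P we get {z}; from T->z P' z we get {z}; from T->epsilon we get {epsilon}. So FIRST(T) = {epsilon, z}.
FIRST(P): from P->T z z y we get {z}; from P->y P' y we get {y}. So FIRST(P) = {y, z}.
FIRST(R'): from R'->R z T we get {y}; from R'->epsilon we get {epsilon}; from R'->y we get {y}. So FIRST(R') = {epsilon, y}.
FIRST(P'): from P'->T z R' y we get {z}; from P'->z we get {z}; from P'->epsilon we get {epsilon}. So FIRST(P') = {epsilon, z}.
FIRST(P' R'): take FIRST of each symbol in turn, carrying on past any symbol whose FIRST contains epsilon; result {epsilon, y, z}.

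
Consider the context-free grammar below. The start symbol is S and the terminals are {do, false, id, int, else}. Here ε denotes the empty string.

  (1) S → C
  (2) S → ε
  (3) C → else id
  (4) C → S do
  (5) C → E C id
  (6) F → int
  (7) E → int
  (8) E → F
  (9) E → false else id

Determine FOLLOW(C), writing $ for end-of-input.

{$, do, id}

FIRST(F) = {int}
FIRST(E) = {false, int}  (via F)
FIRST(S) = {ε, do, else, false, int}  (via C)
FIRST(C) = {do, else, false, int}  (via S do, E C id)
FOLLOW(S) includes $ since S is the start symbol.
FOLLOW(S): in C→S do, S is followed by do with FIRST {do}. Thus FOLLOW(S) = {$, do}.
FOLLOW(C): in S→C, the suffix after C is empty, so FOLLOW(C) ⊇ FOLLOW(S) = {$, do}; in C→E C id, C is followed by id with FIRST {id}. Thus FOLLOW(C) = {$, do, id}.
FOLLOW(E): in C→E C id, E is followed by C id with FIRST {do, else, false, int}. Thus FOLLOW(E) = {do, else, false, int}.
FOLLOW(F): in E→F, the suffix after F is empty, so FOLLOW(F) ⊇ FOLLOW(E) = {do, else, false, int}. Thus FOLLOW(F) = {do, else, false, int}.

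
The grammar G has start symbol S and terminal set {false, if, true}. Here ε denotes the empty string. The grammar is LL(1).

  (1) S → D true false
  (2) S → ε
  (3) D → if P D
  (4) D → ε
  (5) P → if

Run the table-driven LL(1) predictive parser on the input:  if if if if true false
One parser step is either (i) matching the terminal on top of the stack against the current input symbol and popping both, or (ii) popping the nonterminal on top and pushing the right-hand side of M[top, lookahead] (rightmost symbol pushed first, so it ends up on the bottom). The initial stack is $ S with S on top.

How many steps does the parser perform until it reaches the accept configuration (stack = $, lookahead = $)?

      Stack                Input                     Action
   1  $ S                  if if if if true false $  expand S → D true false
   2  $ false true D       if if if if true false $  expand D → if P D
   3  $ false true D P if  if if if if true false $  match if
   4  $ false true D P     if if if true false $     expand P → if
   5  $ false true D if    if if if true false $     match if
   6  $ false true D       if if true false $        expand D → if P D
   7  $ false true D P if  if if true false $        match if
   8  $ false true D P     if true false $           expand P → if
   9  $ false true D if    if true false $           match if
  10  $ false true D       true false $              expand D → ε
  11  $ false true         true false $              match true
  12  $ false              false $                   match false
Accept reached after 12 steps.

12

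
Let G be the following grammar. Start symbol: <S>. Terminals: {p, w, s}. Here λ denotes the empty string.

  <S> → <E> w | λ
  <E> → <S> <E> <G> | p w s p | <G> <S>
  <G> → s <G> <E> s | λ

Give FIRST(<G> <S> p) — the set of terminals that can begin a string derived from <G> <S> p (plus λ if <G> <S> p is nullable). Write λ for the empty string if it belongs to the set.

FIRST(<G>): from <G>→s <G> <E> s we get {s}; from <G>→λ we get {λ}. So FIRST(<G>) = {λ, s}.
FIRST(<S>): from <S>→<E> w we get {p, s, w}; from <S>→λ we get {λ}. So FIRST(<S>) = {λ, p, s, w}.
FIRST(<E>): from <E>→<S> <E> <G> we get {λ, p, s, w}; from <E>→p w s p we get {p}; from <E>→<G> <S> we get {λ, p, s, w}. So FIRST(<E>) = {λ, p, s, w}.
FIRST(<G> <S> p): take FIRST of each symbol in turn, carrying on past any symbol whose FIRST contains λ; result {p, s, w}.

{p, s, w}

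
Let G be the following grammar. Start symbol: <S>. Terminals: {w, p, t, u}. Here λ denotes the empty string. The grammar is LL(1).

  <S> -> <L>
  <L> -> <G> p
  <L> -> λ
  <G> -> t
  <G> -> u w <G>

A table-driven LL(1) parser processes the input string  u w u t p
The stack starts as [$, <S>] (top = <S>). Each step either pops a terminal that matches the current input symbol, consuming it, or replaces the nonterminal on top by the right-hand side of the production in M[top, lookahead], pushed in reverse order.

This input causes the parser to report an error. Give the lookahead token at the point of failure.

     Stack        Input        Action
  1  $ <S>        u w u t p $  expand <S> -> <L>
  2  $ <L>        u w u t p $  expand <L> -> <G> p
  3  $ p <G>      u w u t p $  expand <G> -> u w <G>
  4  $ p <G> w u  u w u t p $  match u
  5  $ p <G> w    w u t p $    match w
  6  $ p <G>      u t p $      expand <G> -> u w <G>
  7  $ p <G> w u  u t p $      match u
  8  $ p <G> w    t p $        error: top is terminal w but lookahead is t

t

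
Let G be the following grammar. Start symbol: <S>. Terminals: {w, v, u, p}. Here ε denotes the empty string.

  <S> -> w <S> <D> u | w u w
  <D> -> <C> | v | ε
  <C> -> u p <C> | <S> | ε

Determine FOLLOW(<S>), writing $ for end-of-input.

{$, u, v, w}

FIRST(<S>) = {w}
FIRST(<C>) = {ε, u, w}  (via <S>)
FIRST(<D>) = {ε, u, v, w}  (via <C>)
FOLLOW(<S>) includes $ since <S> is the start symbol.
FOLLOW(<D>): in <S>->w <S> <D> u, <D> is followed by u with FIRST {u}. Thus FOLLOW(<D>) = {u}.
FOLLOW(<C>): in <D>-><C>, the suffix after <C> is empty, so FOLLOW(<C>) ⊇ FOLLOW(<D>) = {u}; in <C>->u p <C>, the suffix after <C> is empty (adds nothing new). Thus FOLLOW(<C>) = {u}.
FOLLOW(<S>): in <S>->w <S> <D> u, <S> is followed by <D> u with FIRST {u, v, w}; in <C>-><S>, the suffix after <S> is empty, so FOLLOW(<S>) ⊇ FOLLOW(<C>) = {u}. Thus FOLLOW(<S>) = {$, u, v, w}.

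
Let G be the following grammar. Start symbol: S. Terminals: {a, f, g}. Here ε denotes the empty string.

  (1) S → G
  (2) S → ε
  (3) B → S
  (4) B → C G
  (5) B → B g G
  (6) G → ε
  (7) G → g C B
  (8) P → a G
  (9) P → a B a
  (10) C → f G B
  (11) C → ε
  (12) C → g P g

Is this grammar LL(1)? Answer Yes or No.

No

FIRST(S) = {ε, g}
FIRST(B) = {ε, f, g}
FIRST(G) = {ε, g}
FIRST(P) = {a}
FIRST(C) = {ε, f, g}
FOLLOW(S) = {$, a, f, g}
FOLLOW(B) = {$, a, f, g}
FOLLOW(G) = {$, a, f, g}
FOLLOW(P) = {g}
FOLLOW(C) = {$, a, f, g}
Cell M[B, $] receives both B → S and B → C G — the grammar is not LL(1).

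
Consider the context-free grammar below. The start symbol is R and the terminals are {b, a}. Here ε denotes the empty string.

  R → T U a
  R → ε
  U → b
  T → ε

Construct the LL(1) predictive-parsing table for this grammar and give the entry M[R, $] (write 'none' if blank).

FIRST(U) = {b}
FIRST(T) = {ε}
FIRST(R) = {ε, b}  (via T U a)
FOLLOW(R) includes $ since R is the start symbol.
FOLLOW(R): R appears on no right-hand side. Thus FOLLOW(R) = {$}.
For R → T U a: FIRST(T U a) = {b}, so it goes in M[R, t] for t ∈ {b}.
For R → ε: FIRST(ε) = {ε}, so it goes in M[R, t] for t ∈ {}; since ε ∈ FIRST, also for every t ∈ FOLLOW(R) = {$}.

R → ε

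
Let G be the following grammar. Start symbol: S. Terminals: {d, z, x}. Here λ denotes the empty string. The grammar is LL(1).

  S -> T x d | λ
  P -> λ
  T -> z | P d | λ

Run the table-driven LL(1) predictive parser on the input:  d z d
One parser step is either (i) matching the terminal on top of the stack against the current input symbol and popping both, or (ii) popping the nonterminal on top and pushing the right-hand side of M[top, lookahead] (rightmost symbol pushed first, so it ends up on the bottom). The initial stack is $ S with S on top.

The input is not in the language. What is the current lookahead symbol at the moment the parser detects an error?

z

     Stack      Input    Action
  1  $ S        d z d $  expand S -> T x d
  2  $ d x T    d z d $  expand T -> P d
  3  $ d x d P  d z d $  expand P -> λ
  4  $ d x d    d z d $  match d
  5  $ d x      z d $    error: top is terminal x but lookahead is z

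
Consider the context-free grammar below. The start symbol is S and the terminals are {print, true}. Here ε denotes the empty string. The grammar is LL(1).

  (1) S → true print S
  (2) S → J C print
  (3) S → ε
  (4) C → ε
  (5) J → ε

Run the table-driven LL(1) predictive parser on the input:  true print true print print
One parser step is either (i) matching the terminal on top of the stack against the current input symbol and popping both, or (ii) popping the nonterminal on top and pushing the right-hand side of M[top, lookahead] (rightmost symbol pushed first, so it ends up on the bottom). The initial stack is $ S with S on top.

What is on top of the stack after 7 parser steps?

step 1: stack=$ S  input=true print true print print $  — expand S → true print S
step 2: stack=$ S print true  input=true print true print print $  — match true
step 3: stack=$ S print  input=print true print print $  — match print
step 4: stack=$ S  input=true print print $  — expand S → true print S
step 5: stack=$ S print true  input=true print print $  — match true
step 6: stack=$ S print  input=print print $  — match print
step 7: stack=$ S  input=print $  — expand S → J C print
Stack after step 7: $ print C J (top = J).

J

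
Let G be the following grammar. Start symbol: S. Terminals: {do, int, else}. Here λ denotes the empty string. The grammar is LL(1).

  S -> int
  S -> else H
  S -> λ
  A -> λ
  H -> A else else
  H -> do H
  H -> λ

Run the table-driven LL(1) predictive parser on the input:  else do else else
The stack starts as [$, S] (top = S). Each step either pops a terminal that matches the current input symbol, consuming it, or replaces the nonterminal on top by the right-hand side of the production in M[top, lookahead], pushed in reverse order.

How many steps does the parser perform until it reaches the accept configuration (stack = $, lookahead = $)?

step 1: stack=$ S  input=else do else else $  — expand S -> else H
step 2: stack=$ H else  input=else do else else $  — match else
step 3: stack=$ H  input=do else else $  — expand H -> do H
step 4: stack=$ H do  input=do else else $  — match do
step 5: stack=$ H  input=else else $  — expand H -> A else else
step 6: stack=$ else else A  input=else else $  — expand A -> λ
step 7: stack=$ else else  input=else else $  — match else
step 8: stack=$ else  input=else $  — match else
Accept reached after 8 steps.

8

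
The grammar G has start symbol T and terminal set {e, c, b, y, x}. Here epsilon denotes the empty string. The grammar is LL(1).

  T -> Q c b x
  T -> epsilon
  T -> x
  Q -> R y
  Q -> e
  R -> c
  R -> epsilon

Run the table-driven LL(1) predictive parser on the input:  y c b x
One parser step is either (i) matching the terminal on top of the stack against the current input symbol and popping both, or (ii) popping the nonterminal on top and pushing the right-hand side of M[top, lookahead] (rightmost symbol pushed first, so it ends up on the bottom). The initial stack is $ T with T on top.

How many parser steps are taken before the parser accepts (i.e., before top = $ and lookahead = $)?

     Stack        Input      Action
  1  $ T          y c b x $  expand T -> Q c b x
  2  $ x b c Q    y c b x $  expand Q -> R y
  3  $ x b c y R  y c b x $  expand R -> epsilon
  4  $ x b c y    y c b x $  match y
  5  $ x b c      c b x $    match c
  6  $ x b        b x $      match b
  7  $ x          x $        match x
Accept reached after 7 steps.

7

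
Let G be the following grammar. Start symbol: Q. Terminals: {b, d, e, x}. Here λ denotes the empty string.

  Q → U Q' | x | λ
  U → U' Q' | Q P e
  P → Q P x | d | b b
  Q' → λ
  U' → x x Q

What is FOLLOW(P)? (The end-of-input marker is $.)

FIRST(Q') = {λ}
FIRST(U') = {x}
FIRST(Q) = {λ, b, d, x}  (via U Q')
FIRST(P) = {b, d, x}  (via Q P x)
FIRST(U) = {b, d, x}  (via U' Q', Q P e)
FOLLOW(Q) includes $ since Q is the start symbol.
FOLLOW(P): in U→Q P e, P is followed by e with FIRST {e}; in P→Q P x, P is followed by x with FIRST {x}. Thus FOLLOW(P) = {e, x}.
FOLLOW(Q): in U→Q P e, Q is followed by P e with FIRST {b, d, x}; in P→Q P x, Q is followed by P x with FIRST {b, d, x}; in U'→x x Q, the suffix after Q is empty, so FOLLOW(Q) ⊇ FOLLOW(U') = {$, b, d, x}. Thus FOLLOW(Q) = {$, b, d, x}.
FOLLOW(U): in Q→U Q', U is followed by Q' with FIRST {λ}; in Q→U Q', the suffix after U is nullable, so FOLLOW(U) ⊇ FOLLOW(Q) = {$, b, d, x}. Thus FOLLOW(U) = {$, b, d, x}.
FOLLOW(Q'): in Q→U Q', the suffix after Q' is empty, so FOLLOW(Q') ⊇ FOLLOW(Q) = {$, b, d, x}; in U→U' Q', the suffix after Q' is empty, so FOLLOW(Q') ⊇ FOLLOW(U) = {$, b, d, x}. Thus FOLLOW(Q') = {$, b, d, x}.
FOLLOW(U'): in U→U' Q', U' is followed by Q' with FIRST {λ}; in U→U' Q', the suffix after U' is nullable, so FOLLOW(U') ⊇ FOLLOW(U) = {$, b, d, x}. Thus FOLLOW(U') = {$, b, d, x}.

{e, x}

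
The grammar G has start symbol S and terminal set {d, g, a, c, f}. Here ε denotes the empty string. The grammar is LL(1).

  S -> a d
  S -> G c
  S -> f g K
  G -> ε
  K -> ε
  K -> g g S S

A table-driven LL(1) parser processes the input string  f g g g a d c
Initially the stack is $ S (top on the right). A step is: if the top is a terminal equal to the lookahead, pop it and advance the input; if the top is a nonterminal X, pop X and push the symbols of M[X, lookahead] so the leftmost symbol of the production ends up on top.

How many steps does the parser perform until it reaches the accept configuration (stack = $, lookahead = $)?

      Stack      Input            Action
   1  $ S        f g g g a d c $  expand S -> f g K
   2  $ K g f    f g g g a d c $  match f
   3  $ K g      g g g a d c $    match g
   4  $ K        g g a d c $      expand K -> g g S S
   5  $ S S g g  g g a d c $      match g
   6  $ S S g    g a d c $        match g
   7  $ S S      a d c $          expand S -> a d
   8  $ S d a    a d c $          match a
   9  $ S d      d c $            match d
  10  $ S        c $              expand S -> G c
  11  $ c G      c $              expand G -> ε
  12  $ c        c $              match c
Accept reached after 12 steps.

12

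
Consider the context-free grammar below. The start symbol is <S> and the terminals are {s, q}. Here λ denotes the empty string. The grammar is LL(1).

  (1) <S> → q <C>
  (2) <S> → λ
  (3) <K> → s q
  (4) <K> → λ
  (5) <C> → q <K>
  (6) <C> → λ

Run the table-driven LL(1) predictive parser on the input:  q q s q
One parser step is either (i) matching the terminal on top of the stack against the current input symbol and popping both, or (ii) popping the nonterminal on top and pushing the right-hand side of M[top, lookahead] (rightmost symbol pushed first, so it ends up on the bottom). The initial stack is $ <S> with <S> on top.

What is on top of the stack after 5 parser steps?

s

step 1: stack=$ <S>  input=q q s q $  — expand <S> → q <C>
step 2: stack=$ <C> q  input=q q s q $  — match q
step 3: stack=$ <C>  input=q s q $  — expand <C> → q <K>
step 4: stack=$ <K> q  input=q s q $  — match q
step 5: stack=$ <K>  input=s q $  — expand <K> → s q
Stack after step 5: $ q s (top = s).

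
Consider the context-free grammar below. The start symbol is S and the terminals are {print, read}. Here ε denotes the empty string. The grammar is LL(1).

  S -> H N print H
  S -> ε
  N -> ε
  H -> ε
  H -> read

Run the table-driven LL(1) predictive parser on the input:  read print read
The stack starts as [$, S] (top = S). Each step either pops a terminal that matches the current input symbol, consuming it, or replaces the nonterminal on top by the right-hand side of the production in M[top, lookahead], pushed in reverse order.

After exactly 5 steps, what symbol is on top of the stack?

H

step 1: stack=$ S  input=read print read $  — expand S -> H N print H
step 2: stack=$ H print N H  input=read print read $  — expand H -> read
step 3: stack=$ H print N read  input=read print read $  — match read
step 4: stack=$ H print N  input=print read $  — expand N -> ε
step 5: stack=$ H print  input=print read $  — match print
Stack after step 5: $ H (top = H).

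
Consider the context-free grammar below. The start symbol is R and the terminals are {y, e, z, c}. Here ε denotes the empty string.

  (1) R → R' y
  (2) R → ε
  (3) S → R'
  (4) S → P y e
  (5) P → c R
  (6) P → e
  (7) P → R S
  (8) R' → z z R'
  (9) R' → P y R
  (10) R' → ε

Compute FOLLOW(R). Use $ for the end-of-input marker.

FIRST(R) = {ε, c, e, y, z}  (via R' y)
FIRST(S) = {ε, c, e, y, z}  (via R', P y e)
FIRST(P) = {ε, c, e, y, z}  (via R S)
FIRST(R') = {ε, c, e, y, z}  (via P y R)
FOLLOW(R) includes $ since R is the start symbol.
FOLLOW(P): in S→P y e, P is followed by y e with FIRST {y}; in R'→P y R, P is followed by y R with FIRST {y}. Thus FOLLOW(P) = {y}.
FOLLOW(S): in P→R S, the suffix after S is empty, so FOLLOW(S) ⊇ FOLLOW(P) = {y}. Thus FOLLOW(S) = {y}.
FOLLOW(R'): in R→R' y, R' is followed by y with FIRST {y}; in S→R', the suffix after R' is empty, so FOLLOW(R') ⊇ FOLLOW(S) = {y}; in R'→z z R', the suffix after R' is empty (adds nothing new). Thus FOLLOW(R') = {y}.
FOLLOW(R): in P→c R, the suffix after R is empty, so FOLLOW(R) ⊇ FOLLOW(P) = {y}; in P→R S, R is followed by S with FIRST {ε, c, e, y, z}; in P→R S, the suffix after R is nullable, so FOLLOW(R) ⊇ FOLLOW(P) = {y}; in R'→P y R, the suffix after R is empty, so FOLLOW(R) ⊇ FOLLOW(R') = {y}. Thus FOLLOW(R) = {$, c, e, y, z}.

{$, c, e, y, z}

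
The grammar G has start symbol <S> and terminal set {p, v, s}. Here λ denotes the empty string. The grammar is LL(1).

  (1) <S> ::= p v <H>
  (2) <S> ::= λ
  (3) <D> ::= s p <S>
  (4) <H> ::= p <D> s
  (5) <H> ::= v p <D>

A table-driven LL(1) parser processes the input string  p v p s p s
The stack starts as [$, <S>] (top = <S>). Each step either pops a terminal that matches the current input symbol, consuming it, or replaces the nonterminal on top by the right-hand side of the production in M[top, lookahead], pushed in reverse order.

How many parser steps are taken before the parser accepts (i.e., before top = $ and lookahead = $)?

      Stack        Input          Action
   1  $ <S>        p v p s p s $  expand <S> ::= p v <H>
   2  $ <H> v p    p v p s p s $  match p
   3  $ <H> v      v p s p s $    match v
   4  $ <H>        p s p s $      expand <H> ::= p <D> s
   5  $ s <D> p    p s p s $      match p
   6  $ s <D>      s p s $        expand <D> ::= s p <S>
   7  $ s <S> p s  s p s $        match s
   8  $ s <S> p    p s $          match p
   9  $ s <S>      s $            expand <S> ::= λ
  10  $ s          s $            match s
Accept reached after 10 steps.

10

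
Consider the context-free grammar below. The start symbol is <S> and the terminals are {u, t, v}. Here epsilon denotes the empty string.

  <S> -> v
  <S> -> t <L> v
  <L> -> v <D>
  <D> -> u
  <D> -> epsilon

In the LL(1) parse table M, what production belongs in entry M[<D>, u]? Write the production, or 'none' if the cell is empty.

<D> -> u

FIRST(<S>) = {t, v}
FIRST(<L>) = {v}
FIRST(<D>) = {epsilon, u}
FOLLOW(<S>) includes $ since <S> is the start symbol.
FOLLOW(<L>): in <S>->t <L> v, <L> is followed by v with FIRST {v}. Thus FOLLOW(<L>) = {v}.
FOLLOW(<D>): in <L>->v <D>, the suffix after <D> is empty, so FOLLOW(<D>) ⊇ FOLLOW(<L>) = {v}. Thus FOLLOW(<D>) = {v}.
For <D> -> u: FIRST(u) = {u}, so it goes in M[<D>, t] for t ∈ {u}.
For <D> -> epsilon: FIRST(epsilon) = {epsilon}, so it goes in M[<D>, t] for t ∈ {}; since epsilon ∈ FIRST, also for every t ∈ FOLLOW(<D>) = {v}.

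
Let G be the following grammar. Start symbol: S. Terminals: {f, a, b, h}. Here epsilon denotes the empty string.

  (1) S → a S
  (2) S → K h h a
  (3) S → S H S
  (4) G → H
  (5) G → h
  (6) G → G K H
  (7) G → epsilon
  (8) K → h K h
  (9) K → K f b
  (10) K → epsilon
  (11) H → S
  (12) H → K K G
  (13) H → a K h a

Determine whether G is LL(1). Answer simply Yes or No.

No

FIRST(S) = {a, f, h}
FIRST(G) = {epsilon, a, f, h}
FIRST(K) = {epsilon, f, h}
FIRST(H) = {epsilon, a, f, h}
FOLLOW(S) = {$, a, f, h}
FOLLOW(G) = {a, f, h}
FOLLOW(K) = {a, f, h}
FOLLOW(H) = {a, f, h}
Cell M[G, a] receives both G → H and G → G K H and G → epsilon — the grammar is not LL(1).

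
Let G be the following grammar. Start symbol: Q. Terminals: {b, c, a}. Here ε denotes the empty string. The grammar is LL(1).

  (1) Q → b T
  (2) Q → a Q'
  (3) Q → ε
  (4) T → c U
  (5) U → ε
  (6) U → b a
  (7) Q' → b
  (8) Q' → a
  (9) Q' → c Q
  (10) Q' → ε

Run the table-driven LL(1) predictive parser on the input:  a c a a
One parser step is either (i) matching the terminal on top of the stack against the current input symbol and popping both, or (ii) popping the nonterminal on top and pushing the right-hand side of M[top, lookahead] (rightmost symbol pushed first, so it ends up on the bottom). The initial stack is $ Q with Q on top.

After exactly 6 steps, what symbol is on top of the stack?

Q'

step 1: stack=$ Q  input=a c a a $  — expand Q → a Q'
step 2: stack=$ Q' a  input=a c a a $  — match a
step 3: stack=$ Q'  input=c a a $  — expand Q' → c Q
step 4: stack=$ Q c  input=c a a $  — match c
step 5: stack=$ Q  input=a a $  — expand Q → a Q'
step 6: stack=$ Q' a  input=a a $  — match a
Stack after step 6: $ Q' (top = Q').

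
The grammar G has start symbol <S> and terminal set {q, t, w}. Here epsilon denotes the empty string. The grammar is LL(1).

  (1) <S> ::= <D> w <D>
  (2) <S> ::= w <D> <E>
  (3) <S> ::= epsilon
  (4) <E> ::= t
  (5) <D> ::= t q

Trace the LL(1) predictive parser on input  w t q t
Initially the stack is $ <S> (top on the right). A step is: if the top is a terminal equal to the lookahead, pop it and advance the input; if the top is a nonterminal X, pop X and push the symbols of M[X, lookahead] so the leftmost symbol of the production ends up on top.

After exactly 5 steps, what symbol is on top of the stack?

<E>

step 1: stack=$ <S>  input=w t q t $  — expand <S> ::= w <D> <E>
step 2: stack=$ <E> <D> w  input=w t q t $  — match w
step 3: stack=$ <E> <D>  input=t q t $  — expand <D> ::= t q
step 4: stack=$ <E> q t  input=t q t $  — match t
step 5: stack=$ <E> q  input=q t $  — match q
Stack after step 5: $ <E> (top = <E>).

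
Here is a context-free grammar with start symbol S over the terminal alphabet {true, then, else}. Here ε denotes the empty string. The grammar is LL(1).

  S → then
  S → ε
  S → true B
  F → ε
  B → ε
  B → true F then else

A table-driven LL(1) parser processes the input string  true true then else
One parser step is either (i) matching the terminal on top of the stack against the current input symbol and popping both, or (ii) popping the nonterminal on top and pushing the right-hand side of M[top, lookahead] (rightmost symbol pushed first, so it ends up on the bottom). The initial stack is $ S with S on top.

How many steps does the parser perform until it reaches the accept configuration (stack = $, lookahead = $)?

     Stack               Input                  Action
  1  $ S                 true true then else $  expand S → true B
  2  $ B true            true true then else $  match true
  3  $ B                 true then else $       expand B → true F then else
  4  $ else then F true  true then else $       match true
  5  $ else then F       then else $            expand F → ε
  6  $ else then         then else $            match then
  7  $ else              else $                 match else
Accept reached after 7 steps.

7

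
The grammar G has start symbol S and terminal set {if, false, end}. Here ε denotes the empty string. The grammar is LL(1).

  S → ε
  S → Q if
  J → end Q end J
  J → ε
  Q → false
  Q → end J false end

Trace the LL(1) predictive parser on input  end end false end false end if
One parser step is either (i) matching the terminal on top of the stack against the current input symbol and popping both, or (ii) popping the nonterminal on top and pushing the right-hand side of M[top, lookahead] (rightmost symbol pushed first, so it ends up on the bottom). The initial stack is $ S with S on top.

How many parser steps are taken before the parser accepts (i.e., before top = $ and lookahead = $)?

12

      Stack                       Input                             Action
   1  $ S                         end end false end false end if $  expand S → Q if
   2  $ if Q                      end end false end false end if $  expand Q → end J false end
   3  $ if end false J end        end end false end false end if $  match end
   4  $ if end false J            end false end false end if $      expand J → end Q end J
   5  $ if end false J end Q end  end false end false end if $      match end
   6  $ if end false J end Q      false end false end if $          expand Q → false
   7  $ if end false J end false  false end false end if $          match false
   8  $ if end false J end        end false end if $                match end
   9  $ if end false J            false end if $                    expand J → ε
  10  $ if end false              false end if $                    match false
  11  $ if end                    end if $                          match end
  12  $ if                        if $                              match if
Accept reached after 12 steps.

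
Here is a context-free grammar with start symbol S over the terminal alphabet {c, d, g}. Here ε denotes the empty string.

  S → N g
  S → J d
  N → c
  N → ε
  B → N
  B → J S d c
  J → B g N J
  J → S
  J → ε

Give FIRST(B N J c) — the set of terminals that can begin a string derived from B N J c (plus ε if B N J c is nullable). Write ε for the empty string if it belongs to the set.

FIRST(N) = {ε, c}
FIRST(S) = {c, d, g}  (via N g, J d)
FIRST(B) = {ε, c, d, g}  (via N, J S d c)
FIRST(J) = {ε, c, d, g}  (via B g N J, S)
FIRST(B N J c): take FIRST of each symbol in turn, carrying on past any symbol whose FIRST contains ε; result {c, d, g}.

{c, d, g}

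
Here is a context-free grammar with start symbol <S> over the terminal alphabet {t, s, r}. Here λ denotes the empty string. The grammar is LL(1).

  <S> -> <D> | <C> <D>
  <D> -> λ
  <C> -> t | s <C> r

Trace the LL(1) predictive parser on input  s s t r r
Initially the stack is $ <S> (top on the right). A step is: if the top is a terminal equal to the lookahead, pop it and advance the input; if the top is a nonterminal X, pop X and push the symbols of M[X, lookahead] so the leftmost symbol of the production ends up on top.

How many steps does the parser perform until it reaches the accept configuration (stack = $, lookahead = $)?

10

step 1: stack=$ <S>  input=s s t r r $  — expand <S> -> <C> <D>
step 2: stack=$ <D> <C>  input=s s t r r $  — expand <C> -> s <C> r
step 3: stack=$ <D> r <C> s  input=s s t r r $  — match s
step 4: stack=$ <D> r <C>  input=s t r r $  — expand <C> -> s <C> r
step 5: stack=$ <D> r r <C> s  input=s t r r $  — match s
step 6: stack=$ <D> r r <C>  input=t r r $  — expand <C> -> t
step 7: stack=$ <D> r r t  input=t r r $  — match t
step 8: stack=$ <D> r r  input=r r $  — match r
step 9: stack=$ <D> r  input=r $  — match r
step 10: stack=$ <D>  input=$  — expand <D> -> λ
Accept reached after 10 steps.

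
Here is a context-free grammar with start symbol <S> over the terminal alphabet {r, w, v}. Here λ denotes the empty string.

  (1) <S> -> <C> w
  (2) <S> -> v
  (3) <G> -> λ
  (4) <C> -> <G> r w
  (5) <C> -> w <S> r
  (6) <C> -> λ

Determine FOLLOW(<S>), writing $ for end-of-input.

FIRST(<G>): from <G>->λ we get {λ}. So FIRST(<G>) = {λ}.
FIRST(<C>): from <C>-><G> r w we get {r}; from <C>->w <S> r we get {w}; from <C>->λ we get {λ}. So FIRST(<C>) = {λ, r, w}.
FIRST(<S>): from <S>-><C> w we get {r, w}; from <S>->v we get {v}. So FIRST(<S>) = {r, v, w}.
FOLLOW(<S>) includes $ since <S> is the start symbol.
FOLLOW(<S>): in <C>->w <S> r, <S> is followed by r with FIRST {r}. Thus FOLLOW(<S>) = {$, r}.
FOLLOW(<G>): in <C>-><G> r w, <G> is followed by r w with FIRST {r}. Thus FOLLOW(<G>) = {r}.
FOLLOW(<C>): in <S>-><C> w, <C> is followed by w with FIRST {w}. Thus FOLLOW(<C>) = {w}.

{$, r}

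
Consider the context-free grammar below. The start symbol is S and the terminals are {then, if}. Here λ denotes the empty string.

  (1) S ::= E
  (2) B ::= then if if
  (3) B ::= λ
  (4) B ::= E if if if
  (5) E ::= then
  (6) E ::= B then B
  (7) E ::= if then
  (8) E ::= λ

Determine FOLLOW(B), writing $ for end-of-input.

FIRST(S): from S::=E we get {λ, if, then}. So FIRST(S) = {λ, if, then}.
FIRST(B): from B::=then if if we get {then}; from B::=λ we get {λ}; from B::=E if if if we get {if, then}. So FIRST(B) = {λ, if, then}.
FIRST(E): from E::=then we get {then}; from E::=B then B we get {if, then}; from E::=if then we get {if}; from E::=λ we get {λ}. So FIRST(E) = {λ, if, then}.
FOLLOW(S) includes $ since S is the start symbol.
FOLLOW(S): S appears on no right-hand side. Thus FOLLOW(S) = {$}.
FOLLOW(E): in S::=E, the suffix after E is empty, so FOLLOW(E) ⊇ FOLLOW(S) = {$}; in B::=E if if if, E is followed by if if if with FIRST {if}. Thus FOLLOW(E) = {$, if}.
FOLLOW(B): in E::=B then B (occurrence 1), B is followed by then B with FIRST {then}; in E::=B then B (occurrence 2), the suffix after B is empty, so FOLLOW(B) ⊇ FOLLOW(E) = {$, if}. Thus FOLLOW(B) = {$, if, then}.

{$, if, then}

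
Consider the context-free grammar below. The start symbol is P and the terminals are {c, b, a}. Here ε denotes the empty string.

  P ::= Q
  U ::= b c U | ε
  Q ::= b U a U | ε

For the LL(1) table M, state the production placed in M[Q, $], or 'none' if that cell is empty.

FIRST(U) = {ε, b}
FIRST(Q) = {ε, b}
FIRST(P) = {ε, b}  (via Q)
FOLLOW(P) includes $ since P is the start symbol.
FOLLOW(P): P appears on no right-hand side. Thus FOLLOW(P) = {$}.
FOLLOW(Q): in P::=Q, the suffix after Q is empty, so FOLLOW(Q) ⊇ FOLLOW(P) = {$}. Thus FOLLOW(Q) = {$}.
For Q ::= b U a U: FIRST(b U a U) = {b}, so it goes in M[Q, t] for t ∈ {b}.
For Q ::= ε: FIRST(ε) = {ε}, so it goes in M[Q, t] for t ∈ {}; since ε ∈ FIRST, also for every t ∈ FOLLOW(Q) = {$}.

Q ::= ε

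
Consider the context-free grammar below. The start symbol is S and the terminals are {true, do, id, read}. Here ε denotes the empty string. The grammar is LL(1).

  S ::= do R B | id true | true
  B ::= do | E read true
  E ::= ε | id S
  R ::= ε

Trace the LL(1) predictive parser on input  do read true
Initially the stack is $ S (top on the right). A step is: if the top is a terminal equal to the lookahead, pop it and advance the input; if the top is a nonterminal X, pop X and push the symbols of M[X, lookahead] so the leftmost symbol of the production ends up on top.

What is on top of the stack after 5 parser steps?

     Stack          Input           Action
  1  $ S            do read true $  expand S ::= do R B
  2  $ B R do       do read true $  match do
  3  $ B R          read true $     expand R ::= ε
  4  $ B            read true $     expand B ::= E read true
  5  $ true read E  read true $     expand E ::= ε
Stack after step 5: $ true read (top = read).

read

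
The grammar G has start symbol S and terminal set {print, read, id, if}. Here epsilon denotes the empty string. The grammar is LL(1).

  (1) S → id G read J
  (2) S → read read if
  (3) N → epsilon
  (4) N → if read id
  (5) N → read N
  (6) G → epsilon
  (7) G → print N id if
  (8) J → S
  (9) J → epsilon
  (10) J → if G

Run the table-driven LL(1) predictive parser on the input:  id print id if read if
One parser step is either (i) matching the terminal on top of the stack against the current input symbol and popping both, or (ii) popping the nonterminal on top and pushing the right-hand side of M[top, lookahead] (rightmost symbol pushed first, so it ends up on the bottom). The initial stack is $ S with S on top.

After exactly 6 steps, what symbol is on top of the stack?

if

     Stack                   Input                     Action
  1  $ S                     id print id if read if $  expand S → id G read J
  2  $ J read G id           id print id if read if $  match id
  3  $ J read G              print id if read if $     expand G → print N id if
  4  $ J read if id N print  print id if read if $     match print
  5  $ J read if id N        id if read if $           expand N → epsilon
  6  $ J read if id          id if read if $           match id
Stack after step 6: $ J read if (top = if).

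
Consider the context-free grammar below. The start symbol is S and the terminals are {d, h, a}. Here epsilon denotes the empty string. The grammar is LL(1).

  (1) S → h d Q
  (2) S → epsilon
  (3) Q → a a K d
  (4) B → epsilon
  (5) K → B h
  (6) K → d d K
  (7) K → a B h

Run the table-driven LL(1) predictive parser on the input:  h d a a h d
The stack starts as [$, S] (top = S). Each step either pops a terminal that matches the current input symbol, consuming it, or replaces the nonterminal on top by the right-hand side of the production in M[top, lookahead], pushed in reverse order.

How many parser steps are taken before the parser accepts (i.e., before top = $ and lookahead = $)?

step 1: stack=$ S  input=h d a a h d $  — expand S → h d Q
step 2: stack=$ Q d h  input=h d a a h d $  — match h
step 3: stack=$ Q d  input=d a a h d $  — match d
step 4: stack=$ Q  input=a a h d $  — expand Q → a a K d
step 5: stack=$ d K a a  input=a a h d $  — match a
step 6: stack=$ d K a  input=a h d $  — match a
step 7: stack=$ d K  input=h d $  — expand K → B h
step 8: stack=$ d h B  input=h d $  — expand B → epsilon
step 9: stack=$ d h  input=h d $  — match h
step 10: stack=$ d  input=d $  — match d
Accept reached after 10 steps.

10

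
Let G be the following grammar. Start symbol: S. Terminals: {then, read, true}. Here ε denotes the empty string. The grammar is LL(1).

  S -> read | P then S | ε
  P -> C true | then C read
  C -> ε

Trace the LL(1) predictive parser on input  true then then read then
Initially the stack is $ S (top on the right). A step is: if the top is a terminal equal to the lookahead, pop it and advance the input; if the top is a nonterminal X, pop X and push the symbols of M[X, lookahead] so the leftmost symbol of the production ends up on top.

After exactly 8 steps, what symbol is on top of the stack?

     Stack                 Input                       Action
  1  $ S                   true then then read then $  expand S -> P then S
  2  $ S then P            true then then read then $  expand P -> C true
  3  $ S then true C       true then then read then $  expand C -> ε
  4  $ S then true         true then then read then $  match true
  5  $ S then              then then read then $       match then
  6  $ S                   then read then $            expand S -> P then S
  7  $ S then P            then read then $            expand P -> then C read
  8  $ S then read C then  then read then $            match then
Stack after step 8: $ S then read C (top = C).

C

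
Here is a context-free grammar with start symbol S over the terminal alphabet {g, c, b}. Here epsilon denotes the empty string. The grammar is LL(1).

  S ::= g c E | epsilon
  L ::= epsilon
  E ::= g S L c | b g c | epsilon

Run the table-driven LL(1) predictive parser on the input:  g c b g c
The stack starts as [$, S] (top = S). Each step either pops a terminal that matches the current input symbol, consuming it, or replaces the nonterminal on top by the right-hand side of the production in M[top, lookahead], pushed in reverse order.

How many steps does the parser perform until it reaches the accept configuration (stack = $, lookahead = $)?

     Stack    Input        Action
  1  $ S      g c b g c $  expand S ::= g c E
  2  $ E c g  g c b g c $  match g
  3  $ E c    c b g c $    match c
  4  $ E      b g c $      expand E ::= b g c
  5  $ c g b  b g c $      match b
  6  $ c g    g c $        match g
  7  $ c      c $          match c
Accept reached after 7 steps.

7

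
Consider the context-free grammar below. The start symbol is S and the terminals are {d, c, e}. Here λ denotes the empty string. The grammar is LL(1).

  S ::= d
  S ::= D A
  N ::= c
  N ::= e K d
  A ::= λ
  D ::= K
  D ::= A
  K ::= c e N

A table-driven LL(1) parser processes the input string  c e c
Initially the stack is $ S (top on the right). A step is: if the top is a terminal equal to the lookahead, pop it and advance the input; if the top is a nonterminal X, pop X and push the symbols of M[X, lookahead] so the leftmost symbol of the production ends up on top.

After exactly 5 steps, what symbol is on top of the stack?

N

step 1: stack=$ S  input=c e c $  — expand S ::= D A
step 2: stack=$ A D  input=c e c $  — expand D ::= K
step 3: stack=$ A K  input=c e c $  — expand K ::= c e N
step 4: stack=$ A N e c  input=c e c $  — match c
step 5: stack=$ A N e  input=e c $  — match e
Stack after step 5: $ A N (top = N).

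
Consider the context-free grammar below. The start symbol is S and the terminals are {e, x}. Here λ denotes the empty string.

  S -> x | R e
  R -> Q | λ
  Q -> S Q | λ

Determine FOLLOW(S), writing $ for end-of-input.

{$, e, x}

FIRST(S): from S->x we get {x}; from S->R e we get {e, x}. So FIRST(S) = {e, x}.
FIRST(Q): from Q->S Q we get {e, x}; from Q->λ we get {λ}. So FIRST(Q) = {λ, e, x}.
FIRST(R): from R->Q we get {λ, e, x}; from R->λ we get {λ}. So FIRST(R) = {λ, e, x}.
FOLLOW(S) includes $ since S is the start symbol.
FOLLOW(R): in S->R e, R is followed by e with FIRST {e}. Thus FOLLOW(R) = {e}.
FOLLOW(Q): in R->Q, the suffix after Q is empty, so FOLLOW(Q) ⊇ FOLLOW(R) = {e}; in Q->S Q, the suffix after Q is empty (adds nothing new). Thus FOLLOW(Q) = {e}.
FOLLOW(S): in Q->S Q, S is followed by Q with FIRST {λ, e, x}; in Q->S Q, the suffix after S is nullable, so FOLLOW(S) ⊇ FOLLOW(Q) = {e}. Thus FOLLOW(S) = {$, e, x}.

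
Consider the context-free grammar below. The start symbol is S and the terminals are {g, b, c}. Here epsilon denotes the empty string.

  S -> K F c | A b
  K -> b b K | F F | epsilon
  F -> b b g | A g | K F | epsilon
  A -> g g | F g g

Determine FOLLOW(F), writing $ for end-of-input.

FIRST(S): from S->K F c we get {b, c, g}; from S->A b we get {b, g}. So FIRST(S) = {b, c, g}.
FIRST(K): from K->b b K we get {b}; from K->F F we get {epsilon, b, g}; from K->epsilon we get {epsilon}. So FIRST(K) = {epsilon, b, g}.
FIRST(F): from F->b b g we get {b}; from F->A g we get {b, g}; from F->K F we get {epsilon, b, g}; from F->epsilon we get {epsilon}. So FIRST(F) = {epsilon, b, g}.
FIRST(A): from A->g g we get {g}; from A->F g g we get {b, g}. So FIRST(A) = {b, g}.
FOLLOW(S) includes $ since S is the start symbol.
FOLLOW(S): S appears on no right-hand side. Thus FOLLOW(S) = {$}.
FOLLOW(A): in S->A b, A is followed by b with FIRST {b}; in F->A g, A is followed by g with FIRST {g}. Thus FOLLOW(A) = {b, g}.
FOLLOW(K): in S->K F c, K is followed by F c with FIRST {b, c, g}; in K->b b K, the suffix after K is empty (adds nothing new); in F->K F, K is followed by F with FIRST {epsilon, b, g}; in F->K F, the suffix after K is nullable, so FOLLOW(K) ⊇ FOLLOW(F) = {b, c, g}. Thus FOLLOW(K) = {b, c, g}.
FOLLOW(F): in S->K F c, F is followed by c with FIRST {c}; in K->F F (occurrence 1), F is followed by F with FIRST {epsilon, b, g}; in K->F F (occurrence 1), the suffix after F is nullable, so FOLLOW(F) ⊇ FOLLOW(K) = {b, c, g}; in K->F F (occurrence 2), the suffix after F is empty, so FOLLOW(F) ⊇ FOLLOW(K) = {b, c, g}; in F->K F, the suffix after F is empty (adds nothing new); in A->F g g, F is followed by g g with FIRST {g}. Thus FOLLOW(F) = {b, c, g}.

{b, c, g}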